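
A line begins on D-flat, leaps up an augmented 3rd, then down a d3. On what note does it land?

An augmented third up from Db is F# (letter F, 5 semitones up).
A diminished third down from F# is D## (letter D, 2 semitones down).

D##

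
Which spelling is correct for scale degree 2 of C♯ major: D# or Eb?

Each scale degree takes a distinct letter name. Degree 2 of a scale on C must use the letter D.
D# and Eb are enharmonically the same pitch, but only D# uses the letter D, so it is the correct spelling here.

D#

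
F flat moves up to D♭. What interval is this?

Counting letters F–G–A–B–C–D gives a sixth.
Fb→Db = 9 semitones, exactly the major sixth.

major sixth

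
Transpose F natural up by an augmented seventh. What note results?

E#

F up a major seventh is E, so the target letter is E.
From F, an augmented seventh is 12 semitones up: E#.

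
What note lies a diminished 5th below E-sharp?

A fifth below E lands on the letter A.
A diminished fifth spans 6 semitones, so E# moves to pitch class 11. On the letter A that is A##.

A##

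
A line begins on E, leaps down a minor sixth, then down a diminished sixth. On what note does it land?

B##

A minor sixth down from E is G# (letter G, 8 semitones down).
A diminished sixth down from G# is B## (letter B, 7 semitones down).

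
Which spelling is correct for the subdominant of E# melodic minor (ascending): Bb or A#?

A#

Each scale degree takes a distinct letter name. Degree 4 of a scale on E must use the letter A.
A# and Bb are enharmonically the same pitch, but only A# uses the letter A, so it is the correct spelling here.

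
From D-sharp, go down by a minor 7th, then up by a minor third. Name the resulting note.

G#

A minor seventh down from D# is E# (letter E, 10 semitones down).
A minor third up from E# is G# (letter G, 3 semitones up).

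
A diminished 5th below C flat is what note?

A fifth below C lands on the letter F.
A diminished fifth spans 6 semitones, so Cb moves to pitch class 5. On the letter F that is F.

F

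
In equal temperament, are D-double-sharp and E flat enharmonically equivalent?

No

Two spellings are enharmonically equivalent only if they share a pitch class.
Here D## → 4, Eb → 3; 3 ≠ 4, so they are not.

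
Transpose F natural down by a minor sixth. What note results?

A

F down a major sixth is Ab, so the target letter is A.
From F, a minor sixth is 8 semitones down: A.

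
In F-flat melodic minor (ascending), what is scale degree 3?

Abb

Degree 3 takes the letter 2 steps above F, which is A.
In melodic minor (ascending), degree 3 sits 3 semitones above the tonic. Fb + 3 semitones is pitch class 7, spelled on A as Abb.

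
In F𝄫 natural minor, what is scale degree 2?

Gbb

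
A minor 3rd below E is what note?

C#

E down a major third is C, so the target letter is C.
From E, a minor third is 3 semitones down: C#.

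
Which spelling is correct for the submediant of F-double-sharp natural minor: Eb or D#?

D#

Each scale degree takes a distinct letter name. Degree 6 of a scale on F must use the letter D.
D# and Eb are enharmonically the same pitch, but only D# uses the letter D, so it is the correct spelling here.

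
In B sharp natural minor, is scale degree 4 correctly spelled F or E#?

Each scale degree takes a distinct letter name. Degree 4 of a scale on B must use the letter E.
E# and F are enharmonically the same pitch, but only E# uses the letter E, so it is the correct spelling here.

E#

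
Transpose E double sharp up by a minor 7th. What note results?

A seventh above E lands on the letter D.
A minor seventh spans 10 semitones, so E## moves to pitch class 4. On the letter D that is D##.

D##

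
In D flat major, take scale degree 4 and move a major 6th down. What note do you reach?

Scale degree 4 of Db major is Gb.
A major sixth (9 semitones) below Gb lands on the letter B, giving Bbb.

Bbb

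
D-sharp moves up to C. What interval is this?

diminished seventh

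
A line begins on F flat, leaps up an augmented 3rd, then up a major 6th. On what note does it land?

An augmented third up from Fb is A (letter A, 5 semitones up).
A major sixth up from A is F# (letter F, 9 semitones up).

F#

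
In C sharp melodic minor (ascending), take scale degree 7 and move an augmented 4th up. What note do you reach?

Scale degree 7 of C# melodic minor (ascending) is B#.
An augmented fourth (6 semitones) above B# lands on the letter E, giving E##.

E##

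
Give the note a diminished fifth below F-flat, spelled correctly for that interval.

F down a perfect fifth is Bb, so the target letter is B.
From Fb, a diminished fifth is 6 semitones down: Bb.

Bb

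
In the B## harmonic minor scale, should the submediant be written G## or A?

G##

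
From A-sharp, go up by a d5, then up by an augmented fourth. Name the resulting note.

A#

A diminished fifth up from A# is E (letter E, 6 semitones up).
An augmented fourth up from E is A# (letter A, 6 semitones up).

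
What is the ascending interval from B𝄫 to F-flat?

The letter names run B→F, a span of 4 letter steps, so the interval is some kind of fifth.
Bbb to Fb is 7 semitones. A perfect fifth is 7, so 7 makes it perfect.

perfect fifth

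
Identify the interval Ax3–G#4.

diminished seventh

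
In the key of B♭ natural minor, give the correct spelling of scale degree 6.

Gb

The Bb natural minor scale runs Bb C Db Eb F Gb Ab.
Degree 6 is Gb.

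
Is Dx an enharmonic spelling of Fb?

Yes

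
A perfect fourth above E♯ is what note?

E up a perfect fourth is A, so the target letter is A.
From E#, a perfect fourth is 5 semitones up: A#.

A#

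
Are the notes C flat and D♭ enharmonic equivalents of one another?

No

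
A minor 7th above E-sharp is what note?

A seventh above E lands on the letter D.
A minor seventh spans 10 semitones, so E# moves to pitch class 3. On the letter D that is D#.

D#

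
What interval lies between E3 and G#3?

Counting letters E–F–G gives a third.
E→G# = 4 semitones, exactly the major third.

major third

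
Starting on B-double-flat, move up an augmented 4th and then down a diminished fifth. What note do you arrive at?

An augmented fourth up from Bbb is Eb (letter E, 6 semitones up).
A diminished fifth down from Eb is A (letter A, 6 semitones down).

A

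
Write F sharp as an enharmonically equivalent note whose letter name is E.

E##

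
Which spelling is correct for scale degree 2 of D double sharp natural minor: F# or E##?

Each scale degree takes a distinct letter name. Degree 2 of a scale on D must use the letter E.
E## and F# are enharmonically the same pitch, but only E## uses the letter E, so it is the correct spelling here.

E##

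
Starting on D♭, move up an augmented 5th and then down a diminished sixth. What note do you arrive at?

C##

An augmented fifth up from Db is A (letter A, 8 semitones up).
A diminished sixth down from A is C## (letter C, 7 semitones down).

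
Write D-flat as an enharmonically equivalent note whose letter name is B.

B##

Plain B sits 2 semitones below Db, so on the letter B the same pitch needs a double sharp: B##.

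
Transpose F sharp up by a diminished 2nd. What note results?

Gb

F up a major second is G, so the target letter is G.
From F#, a diminished second is 0 semitones up: Gb.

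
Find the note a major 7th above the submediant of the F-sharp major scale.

C##

The submediant of F# major is D#.
A major seventh (11 semitones) above D# lands on the letter C, giving C##.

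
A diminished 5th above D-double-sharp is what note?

A#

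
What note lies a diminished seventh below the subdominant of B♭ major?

The subdominant of Bb major is Eb.
A diminished seventh (9 semitones) below Eb lands on the letter F, giving F#.

F#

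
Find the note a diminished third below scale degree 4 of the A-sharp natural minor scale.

Scale degree 4 of A# natural minor is D#.
A diminished third (2 semitones) below D# lands on the letter B, giving B##.

B##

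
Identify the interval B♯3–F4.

The letter names run B→F, a span of 4 letter steps, so the interval is some kind of fifth.
B# to F is 5 semitones. A perfect fifth is 7, so 5 makes it doubly diminished.

doubly diminished fifth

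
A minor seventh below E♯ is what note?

F##

A seventh below E lands on the letter F.
A minor seventh spans 10 semitones, so E# moves to pitch class 7. On the letter F that is F##.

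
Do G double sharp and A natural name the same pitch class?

G## = pitch class 9 and A = pitch class 9 — the same pitch class, so they are enharmonic equivalents.

Yes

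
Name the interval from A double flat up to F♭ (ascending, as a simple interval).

The letter names run A→F, a span of 5 letter steps, so the interval is some kind of sixth.
Abb to Fb is 9 semitones. A major sixth is 9, so 9 makes it major.

major sixth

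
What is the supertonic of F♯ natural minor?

The F# natural minor scale runs F# G# A B C# D E.
Degree 2 is G#.

G#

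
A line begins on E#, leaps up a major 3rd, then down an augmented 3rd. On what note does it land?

E

A major third up from E# is G## (letter G, 4 semitones up).
An augmented third down from G## is E (letter E, 5 semitones down).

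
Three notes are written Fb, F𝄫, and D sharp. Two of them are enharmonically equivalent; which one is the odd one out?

Fb

In 12-tone equal temperament, enharmonic equivalents share a pitch class. Fb is pitch class 4; Fbb is pitch class 3; D# is pitch class 3.
Fbb and D# share pitch class 3, while Fb is pitch class 4.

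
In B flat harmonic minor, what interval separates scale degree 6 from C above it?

Scale degree 6 of Bb harmonic minor is Gb.
Gb up to C: letters G→C make it a fourth; 6 semitones makes it augmented.

augmented fourth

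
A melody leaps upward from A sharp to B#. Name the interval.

Counting letters A–B gives a second.
A#→B# = 2 semitones, exactly the major second.

major second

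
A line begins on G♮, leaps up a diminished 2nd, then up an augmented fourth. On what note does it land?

Db

A diminished second up from G is Abb (letter A, 0 semitones up).
An augmented fourth up from Abb is Db (letter D, 6 semitones up).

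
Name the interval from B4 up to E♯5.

augmented fourth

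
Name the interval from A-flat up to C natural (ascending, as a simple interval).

major third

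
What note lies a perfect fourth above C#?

F#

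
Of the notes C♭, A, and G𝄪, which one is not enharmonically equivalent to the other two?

Cb

In 12-tone equal temperament, enharmonic equivalents share a pitch class. Cb is pitch class 11; A is pitch class 9; G## is pitch class 9.
A and G## share pitch class 9, while Cb is pitch class 11.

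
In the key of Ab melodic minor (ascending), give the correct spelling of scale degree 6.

The Ab melodic minor (ascending) scale runs Ab Bb Cb Db Eb F G.
Degree 6 is F.

F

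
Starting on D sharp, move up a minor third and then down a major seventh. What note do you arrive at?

A minor third up from D# is F# (letter F, 3 semitones up).
A major seventh down from F# is G (letter G, 11 semitones down).

G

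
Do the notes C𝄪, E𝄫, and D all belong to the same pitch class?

C## is pitch class 2; Ebb is pitch class 2; D is pitch class 2.
All spellings map to pitch class 2, so they are enharmonically equivalent.

Yes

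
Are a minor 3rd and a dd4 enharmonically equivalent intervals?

Yes

A minor third spans 3 semitones; a doubly diminished fourth spans 3.
They are enharmonically equivalent.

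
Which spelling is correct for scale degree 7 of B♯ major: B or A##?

A##

Each scale degree takes a distinct letter name. Degree 7 of a scale on B must use the letter A.
A## and B are enharmonically the same pitch, but only A## uses the letter A, so it is the correct spelling here.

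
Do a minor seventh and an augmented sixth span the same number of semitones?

Yes

A minor seventh spans 10 semitones; an augmented sixth spans 10.
They are enharmonically equivalent.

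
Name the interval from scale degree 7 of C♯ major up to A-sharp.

Scale degree 7 of C# major is B#.
B# up to A#: letters B→A make it a seventh; 10 semitones makes it minor.

minor seventh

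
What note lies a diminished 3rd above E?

E up a major third is G#, so the target letter is G.
From E, a diminished third is 2 semitones up: Gb.

Gb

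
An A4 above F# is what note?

F up a perfect fourth is Bb, so the target letter is B.
From F#, an augmented fourth is 6 semitones up: B#.

B#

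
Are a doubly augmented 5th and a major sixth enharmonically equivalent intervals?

A doubly augmented fifth spans 9 semitones; a major sixth spans 9.
They are enharmonically equivalent.

Yes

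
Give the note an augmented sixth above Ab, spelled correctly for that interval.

F#

A up a major sixth is F#, so the target letter is F.
From Ab, an augmented sixth is 10 semitones up: F#.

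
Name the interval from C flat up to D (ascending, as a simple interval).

Counting letters C–D gives a second.
Cb→D = 3 semitones, 1 wider than the major second (2), so augmented.

augmented second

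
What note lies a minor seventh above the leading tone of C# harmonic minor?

The leading tone of C# harmonic minor is B#.
A minor seventh (10 semitones) above B# lands on the letter A, giving A#.

A#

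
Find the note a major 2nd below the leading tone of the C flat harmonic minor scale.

The leading tone of Cb harmonic minor is Bb.
A major second (2 semitones) below Bb lands on the letter A, giving Ab.

Ab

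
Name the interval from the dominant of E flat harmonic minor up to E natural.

The dominant of Eb harmonic minor is Bb.
Bb up to E: letters B→E make it a fourth; 6 semitones makes it augmented.

augmented fourth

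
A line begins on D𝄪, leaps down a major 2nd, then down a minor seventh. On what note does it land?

D##

A major second down from D## is C## (letter C, 2 semitones down).
A minor seventh down from C## is D## (letter D, 10 semitones down).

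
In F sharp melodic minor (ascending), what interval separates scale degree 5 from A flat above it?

diminished sixth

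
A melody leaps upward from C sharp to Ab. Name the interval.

diminished sixth

Counting letters C–D–E–F–G–A gives a sixth.
C#→Ab = 7 semitones, 2 narrower than the major sixth (9), so diminished.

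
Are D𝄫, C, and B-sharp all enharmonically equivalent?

Dbb = pitch class 0 and C = pitch class 0 and B# = pitch class 0 — the same pitch class, so they are enharmonic equivalents.

Yes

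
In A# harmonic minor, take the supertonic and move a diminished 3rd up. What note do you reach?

D

The supertonic of A# harmonic minor is B#.
A diminished third (2 semitones) above B# lands on the letter D, giving D.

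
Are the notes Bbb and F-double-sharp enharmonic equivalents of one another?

Bbb is pitch class 9; F## is pitch class 7.
The pitch classes differ (9 vs. 7), so they are not enharmonic equivalents.

No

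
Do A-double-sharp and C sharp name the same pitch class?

Two spellings are enharmonically equivalent only if they share a pitch class.
Here A## → 11, C# → 1; 1 ≠ 11, so they are not.

No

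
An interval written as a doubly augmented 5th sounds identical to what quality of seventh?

diminished

A doubly augmented fifth spans 9 semitones.
A seventh spanning 9 semitones is diminished (the major seventh is 11).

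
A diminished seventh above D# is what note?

C

D up a major seventh is C#, so the target letter is C.
From D#, a diminished seventh is 9 semitones up: C.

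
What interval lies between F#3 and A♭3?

diminished third

Counting letters F–G–A gives a third.
F#→Ab = 2 semitones, 2 narrower than the major third (4), so diminished.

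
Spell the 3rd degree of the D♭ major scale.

F

The Db major scale runs Db Eb F Gb Ab Bb C.
Degree 3 is F.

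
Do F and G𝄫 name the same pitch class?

F = pitch class 5 and Gbb = pitch class 5 — the same pitch class, so they are enharmonic equivalents.

Yes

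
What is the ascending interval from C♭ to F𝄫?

diminished fourth

Counting letters C–D–E–F gives a fourth.
Cb→Fbb = 4 semitones, 1 narrower than the perfect fourth (5), so diminished.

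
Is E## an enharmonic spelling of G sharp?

No

Two spellings are enharmonically equivalent only if they share a pitch class.
Here E## → 6, G# → 8; 6 ≠ 8, so they are not.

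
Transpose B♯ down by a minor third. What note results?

A third below B lands on the letter G.
A minor third spans 3 semitones, so B# moves to pitch class 9. On the letter G that is G##.

G##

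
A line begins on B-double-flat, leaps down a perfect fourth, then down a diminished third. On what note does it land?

A perfect fourth down from Bbb is Fb (letter F, 5 semitones down).
A diminished third down from Fb is D (letter D, 2 semitones down).

D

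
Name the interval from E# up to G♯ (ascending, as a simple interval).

The letter names run E→G, a span of 2 letter steps, so the interval is some kind of third.
E# to G# is 3 semitones. A major third is 4, so 3 makes it minor.

minor third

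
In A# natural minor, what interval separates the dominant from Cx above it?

The dominant of A# natural minor is E#.
E# up to C##: letters E→C make it a sixth; 9 semitones makes it major.

major sixth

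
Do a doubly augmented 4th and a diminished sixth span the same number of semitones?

Yes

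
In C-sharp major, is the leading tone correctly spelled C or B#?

B#

Each scale degree takes a distinct letter name. Degree 7 of a scale on C must use the letter B.
B# and C are enharmonically the same pitch, but only B# uses the letter B, so it is the correct spelling here.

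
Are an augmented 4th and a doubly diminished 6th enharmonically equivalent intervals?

Yes

An augmented fourth spans 6 semitones; a doubly diminished sixth spans 6.
They are enharmonically equivalent.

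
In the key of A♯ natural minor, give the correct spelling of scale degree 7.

The A# natural minor scale runs A# B# C# D# E# F# G#.
Degree 7 is G#.

G#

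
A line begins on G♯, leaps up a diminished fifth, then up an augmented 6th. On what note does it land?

B#

A diminished fifth up from G# is D (letter D, 6 semitones up).
An augmented sixth up from D is B# (letter B, 10 semitones up).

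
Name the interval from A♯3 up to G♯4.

minor seventh

The letter names run A→G, a span of 6 letter steps, so the interval is some kind of seventh.
A# to G# is 10 semitones. A major seventh is 11, so 10 makes it minor.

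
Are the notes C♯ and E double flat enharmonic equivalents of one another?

C# is pitch class 1; Ebb is pitch class 2.
The pitch classes differ (1 vs. 2), so they are not enharmonic equivalents.

No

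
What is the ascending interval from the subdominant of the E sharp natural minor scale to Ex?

augmented fifth

The subdominant of E# natural minor is A#.
A# up to E##: letters A→E make it a fifth; 8 semitones makes it augmented.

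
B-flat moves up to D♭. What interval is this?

minor third

The letter names run B→D, a span of 2 letter steps, so the interval is some kind of third.
Bb to Db is 3 semitones. A major third is 4, so 3 makes it minor.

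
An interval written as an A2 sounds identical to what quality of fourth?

An augmented second spans 3 semitones.
A fourth spanning 3 semitones is doubly diminished (the perfect fourth is 5).

doubly diminished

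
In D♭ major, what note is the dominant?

Ab

The Db major scale runs Db Eb F Gb Ab Bb C.
Degree 5 is Ab.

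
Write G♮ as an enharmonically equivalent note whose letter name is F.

F##

Plain F sits 2 semitones below G, so on the letter F the same pitch needs a double sharp: F##.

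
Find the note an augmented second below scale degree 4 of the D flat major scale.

Fbb

Scale degree 4 of Db major is Gb.
An augmented second (3 semitones) below Gb lands on the letter F, giving Fbb.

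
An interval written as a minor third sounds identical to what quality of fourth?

A minor third spans 3 semitones.
A fourth spanning 3 semitones is doubly diminished (the perfect fourth is 5).

doubly diminished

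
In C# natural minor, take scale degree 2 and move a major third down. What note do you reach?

B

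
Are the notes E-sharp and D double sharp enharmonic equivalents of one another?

No

E# is pitch class 5; D## is pitch class 4.
The pitch classes differ (5 vs. 4), so they are not enharmonic equivalents.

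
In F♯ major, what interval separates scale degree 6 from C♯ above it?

minor seventh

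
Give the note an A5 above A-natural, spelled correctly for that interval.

A fifth above A lands on the letter E.
An augmented fifth spans 8 semitones, so A moves to pitch class 5. On the letter E that is E#.

E#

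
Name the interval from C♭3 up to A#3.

Counting letters C–D–E–F–G–A gives a sixth.
Cb→A# = 11 semitones, 2 wider than the major sixth (9), so doubly augmented.

doubly augmented sixth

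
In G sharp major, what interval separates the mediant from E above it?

diminished fourth

The mediant of G# major is B#.
B# up to E: letters B→E make it a fourth; 4 semitones makes it diminished.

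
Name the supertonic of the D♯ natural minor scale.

The D# natural minor scale runs D# E# F# G# A# B C#.
Degree 2 is E#.

E#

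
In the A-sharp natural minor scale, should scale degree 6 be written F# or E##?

Each scale degree takes a distinct letter name. Degree 6 of a scale on A must use the letter F.
F# and E## are enharmonically the same pitch, but only F# uses the letter F, so it is the correct spelling here.

F#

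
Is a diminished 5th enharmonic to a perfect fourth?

A diminished fifth spans 6 semitones; a perfect fourth spans 5.
The spans differ, so they are not enharmonic equivalents.

No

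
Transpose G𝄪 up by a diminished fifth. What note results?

A fifth above G lands on the letter D.
A diminished fifth spans 6 semitones, so G## moves to pitch class 3. On the letter D that is D#.

D#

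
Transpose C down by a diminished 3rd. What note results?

A#

C down a major third is Ab, so the target letter is A.
From C, a diminished third is 2 semitones down: A#.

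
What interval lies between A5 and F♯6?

Counting letters A–B–C–D–E–F gives a sixth.
A→F# = 9 semitones, exactly the major sixth.

major sixth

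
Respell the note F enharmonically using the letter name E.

Plain E sits 1 semitone below F, so on the letter E the same pitch needs a sharp: E#.

E#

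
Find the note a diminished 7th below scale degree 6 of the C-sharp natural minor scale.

B#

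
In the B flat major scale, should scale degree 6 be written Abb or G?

G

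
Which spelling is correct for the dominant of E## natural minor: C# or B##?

B##

Each scale degree takes a distinct letter name. Degree 5 of a scale on E must use the letter B.
B## and C# are enharmonically the same pitch, but only B## uses the letter B, so it is the correct spelling here.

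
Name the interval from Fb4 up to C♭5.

perfect fifth

The letter names run F→C, a span of 4 letter steps, so the interval is some kind of fifth.
Fb to Cb is 7 semitones. A perfect fifth is 7, so 7 makes it perfect.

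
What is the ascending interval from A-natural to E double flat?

doubly diminished fifth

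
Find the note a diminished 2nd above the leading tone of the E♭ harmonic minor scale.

Ebb

The leading tone of Eb harmonic minor is D.
A diminished second (0 semitones) above D lands on the letter E, giving Ebb.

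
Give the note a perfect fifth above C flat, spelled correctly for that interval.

Gb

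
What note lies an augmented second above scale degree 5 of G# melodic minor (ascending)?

Scale degree 5 of G# melodic minor (ascending) is D#.
An augmented second (3 semitones) above D# lands on the letter E, giving E##.

E##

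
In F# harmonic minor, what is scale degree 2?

G#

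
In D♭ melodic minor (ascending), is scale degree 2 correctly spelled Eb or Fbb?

Eb

Each scale degree takes a distinct letter name. Degree 2 of a scale on D must use the letter E.
Eb and Fbb are enharmonically the same pitch, but only Eb uses the letter E, so it is the correct spelling here.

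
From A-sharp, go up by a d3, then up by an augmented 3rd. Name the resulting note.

E#

A diminished third up from A# is C (letter C, 2 semitones up).
An augmented third up from C is E# (letter E, 5 semitones up).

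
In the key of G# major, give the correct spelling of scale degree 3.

B#

The G# major scale runs G# A# B# C# D# E# F##.
Degree 3 is B#.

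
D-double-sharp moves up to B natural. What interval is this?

The letter names run D→B, a span of 5 letter steps, so the interval is some kind of sixth.
D## to B is 7 semitones. A major sixth is 9, so 7 makes it diminished.

diminished sixth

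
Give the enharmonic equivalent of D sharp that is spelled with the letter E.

Eb

D# is pitch class 3. The letter E alone is pitch class 4.
To reach pitch class 3 from E requires an offset of -1 semitone, i.e. flat: Eb.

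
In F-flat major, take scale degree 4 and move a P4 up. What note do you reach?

Scale degree 4 of Fb major is Bbb.
A perfect fourth (5 semitones) above Bbb lands on the letter E, giving Ebb.

Ebb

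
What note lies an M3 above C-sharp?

A third above C lands on the letter E.
A major third spans 4 semitones, so C# moves to pitch class 5. On the letter E that is E#.

E#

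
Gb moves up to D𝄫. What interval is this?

diminished fifth

Counting letters G–A–B–C–D gives a fifth.
Gb→Dbb = 6 semitones, 1 narrower than the perfect fifth (7), so diminished.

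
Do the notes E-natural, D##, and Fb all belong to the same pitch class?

Yes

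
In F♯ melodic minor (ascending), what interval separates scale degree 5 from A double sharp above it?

Scale degree 5 of F# melodic minor (ascending) is C#.
C# up to A##: letters C→A make it a sixth; 10 semitones makes it augmented.

augmented sixth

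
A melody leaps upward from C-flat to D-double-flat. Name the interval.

minor second

The letter names run C→D, a span of 1 letter step, so the interval is some kind of second.
Cb to Dbb is 1 semitone. A major second is 2, so 1 makes it minor.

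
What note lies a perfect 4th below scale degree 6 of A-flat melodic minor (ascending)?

Scale degree 6 of Ab melodic minor (ascending) is F.
A perfect fourth (5 semitones) below F lands on the letter C, giving C.

C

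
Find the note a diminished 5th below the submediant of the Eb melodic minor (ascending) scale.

The submediant of Eb melodic minor (ascending) is C.
A diminished fifth (6 semitones) below C lands on the letter F, giving F#.

F#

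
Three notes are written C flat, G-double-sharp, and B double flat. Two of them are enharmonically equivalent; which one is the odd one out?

In 12-tone equal temperament, enharmonic equivalents share a pitch class. Cb is pitch class 11; G## is pitch class 9; Bbb is pitch class 9.
G## and Bbb share pitch class 9, while Cb is pitch class 11.

Cb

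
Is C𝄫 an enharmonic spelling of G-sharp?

Cbb is pitch class 10; G# is pitch class 8.
The pitch classes differ (10 vs. 8), so they are not enharmonic equivalents.

No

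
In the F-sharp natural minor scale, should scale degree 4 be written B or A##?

B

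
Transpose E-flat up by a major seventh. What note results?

D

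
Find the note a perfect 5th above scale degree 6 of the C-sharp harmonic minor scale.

E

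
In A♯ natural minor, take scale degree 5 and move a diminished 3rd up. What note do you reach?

Scale degree 5 of A# natural minor is E#.
A diminished third (2 semitones) above E# lands on the letter G, giving G.

G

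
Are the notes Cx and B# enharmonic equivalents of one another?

Two spellings are enharmonically equivalent only if they share a pitch class.
Here C## → 2, B# → 0; 0 ≠ 2, so they are not.

No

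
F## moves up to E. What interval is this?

The letter names run F→E, a span of 6 letter steps, so the interval is some kind of seventh.
F## to E is 9 semitones. A major seventh is 11, so 9 makes it diminished.

diminished seventh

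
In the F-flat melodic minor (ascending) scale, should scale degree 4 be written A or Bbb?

Bbb

Each scale degree takes a distinct letter name. Degree 4 of a scale on F must use the letter B.
Bbb and A are enharmonically the same pitch, but only Bbb uses the letter B, so it is the correct spelling here.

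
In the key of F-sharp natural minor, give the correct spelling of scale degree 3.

A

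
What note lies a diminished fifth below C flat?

A fifth below C lands on the letter F.
A diminished fifth spans 6 semitones, so Cb moves to pitch class 5. On the letter F that is F.

F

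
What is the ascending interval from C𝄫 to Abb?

major sixth

Counting letters C–D–E–F–G–A gives a sixth.
Cbb→Abb = 9 semitones, exactly the major sixth.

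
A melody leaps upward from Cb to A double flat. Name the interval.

Counting letters C–D–E–F–G–A gives a sixth.
Cb→Abb = 8 semitones, 1 narrower than the major sixth (9), so minor.

minor sixth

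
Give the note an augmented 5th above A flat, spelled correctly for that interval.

E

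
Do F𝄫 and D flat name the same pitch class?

Two spellings are enharmonically equivalent only if they share a pitch class.
Here Fbb → 3, Db → 1; 1 ≠ 3, so they are not.

No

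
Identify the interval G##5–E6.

diminished sixth

The letter names run G→E, a span of 5 letter steps, so the interval is some kind of sixth.
G## to E is 7 semitones. A major sixth is 9, so 7 makes it diminished.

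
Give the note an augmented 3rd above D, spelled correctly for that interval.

F##

D up a major third is F#, so the target letter is F.
From D, an augmented third is 5 semitones up: F##.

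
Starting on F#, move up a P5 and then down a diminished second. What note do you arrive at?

B##

A perfect fifth up from F# is C# (letter C, 7 semitones up).
A diminished second down from C# is B## (letter B, 0 semitones down).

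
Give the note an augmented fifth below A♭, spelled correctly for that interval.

A fifth below A lands on the letter D.
An augmented fifth spans 8 semitones, so Ab moves to pitch class 0. On the letter D that is Dbb.

Dbb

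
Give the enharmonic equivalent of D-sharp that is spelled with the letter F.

Fbb

D# is pitch class 3. The letter F alone is pitch class 5.
To reach pitch class 3 from F requires an offset of -2 semitones, i.e. double flat: Fbb.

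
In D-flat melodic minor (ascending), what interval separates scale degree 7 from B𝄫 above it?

Scale degree 7 of Db melodic minor (ascending) is C.
C up to Bbb: letters C→B make it a seventh; 9 semitones makes it diminished.

diminished seventh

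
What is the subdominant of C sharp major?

F#

The C# major scale runs C# D# E# F# G# A# B#.
Degree 4 is F#.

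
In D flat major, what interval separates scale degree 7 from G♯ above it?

augmented fifth

Scale degree 7 of Db major is C.
C up to G#: letters C→G make it a fifth; 8 semitones makes it augmented.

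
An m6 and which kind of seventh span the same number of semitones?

doubly diminished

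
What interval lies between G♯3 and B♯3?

The letter names run G→B, a span of 2 letter steps, so the interval is some kind of third.
G# to B# is 4 semitones. A major third is 4, so 4 makes it major.

major third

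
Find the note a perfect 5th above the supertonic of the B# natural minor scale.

G##

The supertonic of B# natural minor is C##.
A perfect fifth (7 semitones) above C## lands on the letter G, giving G##.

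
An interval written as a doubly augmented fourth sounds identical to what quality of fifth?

perfect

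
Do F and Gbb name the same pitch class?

Yes

F = pitch class 5 and Gbb = pitch class 5 — the same pitch class, so they are enharmonic equivalents.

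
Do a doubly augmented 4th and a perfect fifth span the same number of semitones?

Yes

A doubly augmented fourth spans 7 semitones; a perfect fifth spans 7.
They are enharmonically equivalent.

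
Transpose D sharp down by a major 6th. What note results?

F#

D down a major sixth is F, so the target letter is F.
From D#, a major sixth is 9 semitones down: F#.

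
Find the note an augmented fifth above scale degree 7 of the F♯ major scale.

Scale degree 7 of F# major is E#.
An augmented fifth (8 semitones) above E# lands on the letter B, giving B##.

B##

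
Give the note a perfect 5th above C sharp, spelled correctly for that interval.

G#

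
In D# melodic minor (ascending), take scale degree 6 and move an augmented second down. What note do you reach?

Scale degree 6 of D# melodic minor (ascending) is B#.
An augmented second (3 semitones) below B# lands on the letter A, giving A.

A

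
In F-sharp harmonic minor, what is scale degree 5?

Degree 5 takes the letter 4 steps above F, which is C.
In harmonic minor, degree 5 sits 7 semitones above the tonic. F# + 7 semitones is pitch class 1, spelled on C as C#.

C#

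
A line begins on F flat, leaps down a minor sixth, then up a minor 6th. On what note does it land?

A minor sixth down from Fb is Ab (letter A, 8 semitones down).
A minor sixth up from Ab is Fb (letter F, 8 semitones up).

Fb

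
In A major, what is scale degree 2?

B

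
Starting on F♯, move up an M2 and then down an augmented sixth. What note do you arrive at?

Bb

A major second up from F# is G# (letter G, 2 semitones up).
An augmented sixth down from G# is Bb (letter B, 10 semitones down).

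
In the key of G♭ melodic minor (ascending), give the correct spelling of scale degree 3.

Bbb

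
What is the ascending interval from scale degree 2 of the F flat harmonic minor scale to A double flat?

Scale degree 2 of Fb harmonic minor is Gb.
Gb up to Abb: letters G→A make it a second; 1 semitone makes it minor.

minor second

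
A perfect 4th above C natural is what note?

A fourth above C lands on the letter F.
A perfect fourth spans 5 semitones, so C moves to pitch class 5. On the letter F that is F.

F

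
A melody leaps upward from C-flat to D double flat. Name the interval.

Counting letters C–D gives a second.
Cb→Dbb = 1 semitone, 1 narrower than the major second (2), so minor.

minor second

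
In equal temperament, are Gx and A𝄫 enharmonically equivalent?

No

Two spellings are enharmonically equivalent only if they share a pitch class.
Here G## → 9, Abb → 7; 7 ≠ 9, so they are not.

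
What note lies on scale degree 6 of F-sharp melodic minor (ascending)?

D#

Degree 6 takes the letter 5 steps above F, which is D.
In melodic minor (ascending), degree 6 sits 9 semitones above the tonic. F# + 9 semitones is pitch class 3, spelled on D as D#.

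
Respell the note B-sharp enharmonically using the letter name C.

C

B# is pitch class 0. The letter C alone is pitch class 0.
Pitch class 0 on C needs no accidental: C.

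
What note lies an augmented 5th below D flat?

D down a perfect fifth is G, so the target letter is G.
From Db, an augmented fifth is 8 semitones down: Gbb.

Gbb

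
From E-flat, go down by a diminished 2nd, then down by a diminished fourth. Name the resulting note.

A diminished second down from Eb is D# (letter D, 0 semitones down).
A diminished fourth down from D# is A## (letter A, 4 semitones down).

A##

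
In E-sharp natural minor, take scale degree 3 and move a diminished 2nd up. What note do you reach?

Scale degree 3 of E# natural minor is G#.
A diminished second (0 semitones) above G# lands on the letter A, giving Ab.

Ab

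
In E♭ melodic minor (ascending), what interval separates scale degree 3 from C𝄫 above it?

Scale degree 3 of Eb melodic minor (ascending) is Gb.
Gb up to Cbb: letters G→C make it a fourth; 4 semitones makes it diminished.

diminished fourth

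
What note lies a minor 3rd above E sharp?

G#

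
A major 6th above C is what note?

C up a major sixth is A, so the target letter is A.
From C, a major sixth is 9 semitones up: A.

A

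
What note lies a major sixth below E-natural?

E down a major sixth is G, so the target letter is G.
From E, a major sixth is 9 semitones down: G.

G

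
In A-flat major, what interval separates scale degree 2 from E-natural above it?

Scale degree 2 of Ab major is Bb.
Bb up to E: letters B→E make it a fourth; 6 semitones makes it augmented.

augmented fourth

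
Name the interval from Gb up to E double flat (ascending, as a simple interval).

minor sixth

Counting letters G–A–B–C–D–E gives a sixth.
Gb→Ebb = 8 semitones, 1 narrower than the major sixth (9), so minor.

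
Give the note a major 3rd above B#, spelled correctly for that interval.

A third above B lands on the letter D.
A major third spans 4 semitones, so B# moves to pitch class 4. On the letter D that is D##.

D##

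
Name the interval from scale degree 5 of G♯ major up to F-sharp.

minor third

Scale degree 5 of G# major is D#.
D# up to F#: letters D→F make it a third; 3 semitones makes it minor.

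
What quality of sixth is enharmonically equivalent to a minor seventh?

augmented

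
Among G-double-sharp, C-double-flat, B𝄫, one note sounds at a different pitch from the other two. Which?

Cbb

In 12-tone equal temperament, enharmonic equivalents share a pitch class. G## is pitch class 9; Cbb is pitch class 10; Bbb is pitch class 9.
G## and Bbb share pitch class 9, while Cbb is pitch class 10.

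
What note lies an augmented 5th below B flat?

Ebb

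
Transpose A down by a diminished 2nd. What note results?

A down a major second is G, so the target letter is G.
From A, a diminished second is 0 semitones down: G##.

G##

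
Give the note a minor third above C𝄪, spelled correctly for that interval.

E#

C up a major third is E, so the target letter is E.
From C##, a minor third is 3 semitones up: E#.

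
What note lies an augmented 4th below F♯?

C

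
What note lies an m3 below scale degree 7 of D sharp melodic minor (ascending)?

Scale degree 7 of D# melodic minor (ascending) is C##.
A minor third (3 semitones) below C## lands on the letter A, giving A##.

A##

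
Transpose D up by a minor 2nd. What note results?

D up a major second is E, so the target letter is E.
From D, a minor second is 1 semitone up: Eb.

Eb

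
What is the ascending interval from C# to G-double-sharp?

augmented fifth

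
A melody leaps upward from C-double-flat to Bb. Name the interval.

augmented seventh

Counting letters C–D–E–F–G–A–B gives a seventh.
Cbb→Bb = 12 semitones, 1 wider than the major seventh (11), so augmented.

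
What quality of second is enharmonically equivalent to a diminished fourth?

doubly augmented

A diminished fourth spans 4 semitones.
A second spanning 4 semitones is doubly augmented (the major second is 2).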